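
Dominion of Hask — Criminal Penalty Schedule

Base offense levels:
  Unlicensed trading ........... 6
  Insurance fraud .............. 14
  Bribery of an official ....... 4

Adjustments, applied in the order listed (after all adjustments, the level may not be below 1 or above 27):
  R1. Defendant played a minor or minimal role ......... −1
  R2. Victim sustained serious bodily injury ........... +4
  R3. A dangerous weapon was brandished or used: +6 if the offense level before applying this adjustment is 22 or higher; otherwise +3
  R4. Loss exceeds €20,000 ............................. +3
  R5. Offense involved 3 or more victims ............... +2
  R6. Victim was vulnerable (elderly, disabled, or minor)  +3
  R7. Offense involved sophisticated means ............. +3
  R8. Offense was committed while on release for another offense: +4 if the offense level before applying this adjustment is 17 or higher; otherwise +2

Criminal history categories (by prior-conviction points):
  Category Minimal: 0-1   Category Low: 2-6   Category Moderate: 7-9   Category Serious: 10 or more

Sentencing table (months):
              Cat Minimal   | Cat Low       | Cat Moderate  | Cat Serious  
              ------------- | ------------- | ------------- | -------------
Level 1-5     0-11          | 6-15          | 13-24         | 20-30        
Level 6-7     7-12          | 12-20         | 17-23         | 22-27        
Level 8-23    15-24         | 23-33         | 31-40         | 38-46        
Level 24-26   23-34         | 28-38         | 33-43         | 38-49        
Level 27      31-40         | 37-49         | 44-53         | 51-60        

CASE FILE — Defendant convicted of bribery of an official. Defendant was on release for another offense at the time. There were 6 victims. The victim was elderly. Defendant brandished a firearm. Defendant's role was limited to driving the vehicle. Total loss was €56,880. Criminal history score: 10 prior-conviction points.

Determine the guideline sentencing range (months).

38-46 months

Base offense level for bribery of an official: 4.
R1 applies: 4 − 1 = 3.
R3 applies (level before this adjustment is 3 < 22, so +3): 3 + 3 = 6.
R4 applies: 6 + 3 = 9.
R5 applies: 9 + 2 = 11.
R6 applies: 11 + 3 = 14.
R8 applies (level before this adjustment is 14 < 17, so +2): 14 + 2 = 16.
Final offense level: 16.
Criminal history: 10 prior points → Category Serious (10+).
Level 16 falls in the 8-23 band.
Grid: Level 8-23 × Category Serious = 38-46 months.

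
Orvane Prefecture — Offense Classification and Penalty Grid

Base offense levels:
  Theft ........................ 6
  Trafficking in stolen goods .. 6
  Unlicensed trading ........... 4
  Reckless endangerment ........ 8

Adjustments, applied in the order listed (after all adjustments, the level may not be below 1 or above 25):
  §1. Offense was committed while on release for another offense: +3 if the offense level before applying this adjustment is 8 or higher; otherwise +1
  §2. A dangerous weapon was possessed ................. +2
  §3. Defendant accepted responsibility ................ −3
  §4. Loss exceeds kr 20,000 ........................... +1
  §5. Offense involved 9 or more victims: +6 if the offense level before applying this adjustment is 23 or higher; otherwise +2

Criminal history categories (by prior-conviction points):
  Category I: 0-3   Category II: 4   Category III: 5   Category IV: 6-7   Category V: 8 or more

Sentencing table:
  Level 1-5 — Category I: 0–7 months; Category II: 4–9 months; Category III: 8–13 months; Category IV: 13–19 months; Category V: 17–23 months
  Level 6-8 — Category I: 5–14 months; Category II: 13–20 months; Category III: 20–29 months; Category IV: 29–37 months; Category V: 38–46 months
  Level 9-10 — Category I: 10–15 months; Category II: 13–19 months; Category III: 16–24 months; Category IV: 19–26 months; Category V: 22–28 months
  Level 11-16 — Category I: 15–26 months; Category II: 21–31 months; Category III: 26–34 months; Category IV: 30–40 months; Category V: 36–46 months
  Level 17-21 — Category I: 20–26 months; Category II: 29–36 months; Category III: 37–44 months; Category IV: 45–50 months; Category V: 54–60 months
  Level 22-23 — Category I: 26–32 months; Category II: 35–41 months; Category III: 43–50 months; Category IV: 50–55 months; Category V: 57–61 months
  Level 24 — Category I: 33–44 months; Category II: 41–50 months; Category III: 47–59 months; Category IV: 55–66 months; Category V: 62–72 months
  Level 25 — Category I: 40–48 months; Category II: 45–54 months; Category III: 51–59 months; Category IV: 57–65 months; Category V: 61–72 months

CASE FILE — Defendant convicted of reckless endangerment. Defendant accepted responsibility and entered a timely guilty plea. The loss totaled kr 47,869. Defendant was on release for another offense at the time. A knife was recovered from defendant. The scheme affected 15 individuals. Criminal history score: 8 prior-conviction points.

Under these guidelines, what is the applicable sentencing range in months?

36-46 months

Base offense level for reckless endangerment: 8.
§1 applies (level before this adjustment is 8 ≥ 8, so +3): 8 + 3 = 11.
§2 applies: 11 + 2 = 13.
§3 applies: 13 − 3 = 10.
§4 applies: 10 + 1 = 11.
§5 applies (level before this adjustment is 11 < 23, so +2): 11 + 2 = 13.
Final offense level: 13.
Criminal history: 8 prior points → Category V (8+).
Level 13 falls in the 11-16 band.
Grid: Level 11-16 × Category V = 36-46 months.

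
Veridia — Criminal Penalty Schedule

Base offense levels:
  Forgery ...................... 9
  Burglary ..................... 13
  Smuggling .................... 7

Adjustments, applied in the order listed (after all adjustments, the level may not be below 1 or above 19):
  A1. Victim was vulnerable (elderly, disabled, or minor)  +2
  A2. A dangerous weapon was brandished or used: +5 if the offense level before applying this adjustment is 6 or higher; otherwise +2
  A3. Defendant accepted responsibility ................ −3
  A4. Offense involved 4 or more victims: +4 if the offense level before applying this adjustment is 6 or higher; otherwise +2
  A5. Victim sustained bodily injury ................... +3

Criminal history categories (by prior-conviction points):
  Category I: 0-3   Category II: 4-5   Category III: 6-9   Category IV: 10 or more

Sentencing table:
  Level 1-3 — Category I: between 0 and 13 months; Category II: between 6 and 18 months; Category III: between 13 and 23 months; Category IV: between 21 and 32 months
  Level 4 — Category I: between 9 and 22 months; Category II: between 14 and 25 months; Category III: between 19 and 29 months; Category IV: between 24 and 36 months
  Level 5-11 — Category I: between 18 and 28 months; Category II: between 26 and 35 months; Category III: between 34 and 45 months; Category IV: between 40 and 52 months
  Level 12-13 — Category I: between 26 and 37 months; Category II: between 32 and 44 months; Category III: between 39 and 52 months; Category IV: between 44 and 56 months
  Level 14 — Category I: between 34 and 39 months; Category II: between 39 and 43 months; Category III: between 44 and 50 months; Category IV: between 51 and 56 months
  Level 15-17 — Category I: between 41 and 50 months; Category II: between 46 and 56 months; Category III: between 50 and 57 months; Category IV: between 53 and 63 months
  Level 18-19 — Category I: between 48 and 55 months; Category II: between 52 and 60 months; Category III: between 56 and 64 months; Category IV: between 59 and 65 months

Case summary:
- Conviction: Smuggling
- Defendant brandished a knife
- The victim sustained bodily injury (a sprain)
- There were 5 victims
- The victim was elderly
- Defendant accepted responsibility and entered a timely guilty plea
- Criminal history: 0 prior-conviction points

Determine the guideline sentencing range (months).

Base offense level for smuggling: 7.
A1 applies: 7 + 2 = 9.
A2 applies (level before this adjustment is 9 ≥ 6, so +5): 9 + 5 = 14.
A3 applies: 14 − 3 = 11.
A4 applies (level before this adjustment is 11 ≥ 6, so +4): 11 + 4 = 15.
A5 applies: 15 + 3 = 18.
Final offense level: 18.
Criminal history: 0 prior points → Category I (0-3).
Level 18 falls in the 18-19 band.
Grid: Level 18-19 × Category I = 48-55 months.

48-55 months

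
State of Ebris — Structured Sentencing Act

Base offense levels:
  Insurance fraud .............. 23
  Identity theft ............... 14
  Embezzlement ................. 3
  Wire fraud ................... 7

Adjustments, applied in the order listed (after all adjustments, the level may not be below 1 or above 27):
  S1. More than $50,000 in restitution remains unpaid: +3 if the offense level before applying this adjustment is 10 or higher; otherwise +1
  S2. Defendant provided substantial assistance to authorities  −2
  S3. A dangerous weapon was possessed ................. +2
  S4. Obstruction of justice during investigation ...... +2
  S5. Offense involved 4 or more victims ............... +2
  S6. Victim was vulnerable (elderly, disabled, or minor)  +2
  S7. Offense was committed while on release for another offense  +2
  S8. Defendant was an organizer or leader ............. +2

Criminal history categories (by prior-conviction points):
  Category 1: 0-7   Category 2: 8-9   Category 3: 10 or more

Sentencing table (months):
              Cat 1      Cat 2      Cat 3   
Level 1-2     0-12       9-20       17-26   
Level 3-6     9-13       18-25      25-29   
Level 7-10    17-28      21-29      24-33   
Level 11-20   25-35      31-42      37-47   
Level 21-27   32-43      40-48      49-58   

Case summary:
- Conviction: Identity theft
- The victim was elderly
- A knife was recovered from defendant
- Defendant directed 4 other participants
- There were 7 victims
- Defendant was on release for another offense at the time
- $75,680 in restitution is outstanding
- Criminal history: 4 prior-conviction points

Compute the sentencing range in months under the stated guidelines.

Base offense level for identity theft: 14.
S1 applies (level before this adjustment is 14 ≥ 10, so +3): 14 + 3 = 17.
S3 applies: 17 + 2 = 19.
S5 applies: 19 + 2 = 21.
S6 applies: 21 + 2 = 23.
S7 applies: 23 + 2 = 25.
S8 applies: 25 + 2 = 27.
Final offense level: 27.
Criminal history: 4 prior points → Category 1 (0-7).
Level 27 falls in the 21-27 band.
Grid: Level 21-27 × Category 1 = 32-43 months.

32-43 months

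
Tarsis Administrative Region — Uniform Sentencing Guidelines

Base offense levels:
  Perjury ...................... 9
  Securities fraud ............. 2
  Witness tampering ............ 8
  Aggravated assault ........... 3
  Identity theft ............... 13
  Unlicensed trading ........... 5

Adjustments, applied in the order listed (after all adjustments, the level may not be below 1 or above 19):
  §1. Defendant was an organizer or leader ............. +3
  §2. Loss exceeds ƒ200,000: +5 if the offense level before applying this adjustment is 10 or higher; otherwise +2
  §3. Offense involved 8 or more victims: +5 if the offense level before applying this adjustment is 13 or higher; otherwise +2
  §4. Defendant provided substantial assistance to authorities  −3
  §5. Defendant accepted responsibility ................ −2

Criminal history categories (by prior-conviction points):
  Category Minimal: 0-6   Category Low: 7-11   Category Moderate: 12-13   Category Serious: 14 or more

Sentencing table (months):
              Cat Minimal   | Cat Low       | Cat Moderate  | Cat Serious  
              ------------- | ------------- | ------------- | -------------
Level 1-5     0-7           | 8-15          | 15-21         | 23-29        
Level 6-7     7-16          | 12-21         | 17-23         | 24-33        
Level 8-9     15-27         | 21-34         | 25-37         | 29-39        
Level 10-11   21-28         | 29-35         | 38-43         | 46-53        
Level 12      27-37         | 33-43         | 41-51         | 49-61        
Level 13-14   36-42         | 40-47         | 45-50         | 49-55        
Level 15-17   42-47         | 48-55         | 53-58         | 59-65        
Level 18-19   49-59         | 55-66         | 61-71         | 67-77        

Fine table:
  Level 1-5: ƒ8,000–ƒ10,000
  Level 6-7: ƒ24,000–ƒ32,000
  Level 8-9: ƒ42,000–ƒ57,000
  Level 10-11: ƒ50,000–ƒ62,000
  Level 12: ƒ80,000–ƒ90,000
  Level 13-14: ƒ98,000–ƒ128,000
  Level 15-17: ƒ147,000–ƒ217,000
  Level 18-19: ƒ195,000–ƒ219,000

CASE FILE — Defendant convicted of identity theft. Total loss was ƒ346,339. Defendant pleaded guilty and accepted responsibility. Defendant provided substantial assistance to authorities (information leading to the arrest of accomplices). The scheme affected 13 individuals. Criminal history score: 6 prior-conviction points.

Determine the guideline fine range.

ƒ195,000–ƒ219,000

Base offense level for identity theft: 13.
§2 applies (level before this adjustment is 13 ≥ 10, so +5): 13 + 5 = 18.
§3 applies (level before this adjustment is 18 ≥ 13, so +5): 18 + 5 = 23.
§4 applies: 23 − 3 = 20.
§5 applies: 20 − 2 = 18.
Final offense level: 18.
Level 18 falls in the 18-19 band.
Fine table: Level 18-19 → ƒ195,000–ƒ219,000.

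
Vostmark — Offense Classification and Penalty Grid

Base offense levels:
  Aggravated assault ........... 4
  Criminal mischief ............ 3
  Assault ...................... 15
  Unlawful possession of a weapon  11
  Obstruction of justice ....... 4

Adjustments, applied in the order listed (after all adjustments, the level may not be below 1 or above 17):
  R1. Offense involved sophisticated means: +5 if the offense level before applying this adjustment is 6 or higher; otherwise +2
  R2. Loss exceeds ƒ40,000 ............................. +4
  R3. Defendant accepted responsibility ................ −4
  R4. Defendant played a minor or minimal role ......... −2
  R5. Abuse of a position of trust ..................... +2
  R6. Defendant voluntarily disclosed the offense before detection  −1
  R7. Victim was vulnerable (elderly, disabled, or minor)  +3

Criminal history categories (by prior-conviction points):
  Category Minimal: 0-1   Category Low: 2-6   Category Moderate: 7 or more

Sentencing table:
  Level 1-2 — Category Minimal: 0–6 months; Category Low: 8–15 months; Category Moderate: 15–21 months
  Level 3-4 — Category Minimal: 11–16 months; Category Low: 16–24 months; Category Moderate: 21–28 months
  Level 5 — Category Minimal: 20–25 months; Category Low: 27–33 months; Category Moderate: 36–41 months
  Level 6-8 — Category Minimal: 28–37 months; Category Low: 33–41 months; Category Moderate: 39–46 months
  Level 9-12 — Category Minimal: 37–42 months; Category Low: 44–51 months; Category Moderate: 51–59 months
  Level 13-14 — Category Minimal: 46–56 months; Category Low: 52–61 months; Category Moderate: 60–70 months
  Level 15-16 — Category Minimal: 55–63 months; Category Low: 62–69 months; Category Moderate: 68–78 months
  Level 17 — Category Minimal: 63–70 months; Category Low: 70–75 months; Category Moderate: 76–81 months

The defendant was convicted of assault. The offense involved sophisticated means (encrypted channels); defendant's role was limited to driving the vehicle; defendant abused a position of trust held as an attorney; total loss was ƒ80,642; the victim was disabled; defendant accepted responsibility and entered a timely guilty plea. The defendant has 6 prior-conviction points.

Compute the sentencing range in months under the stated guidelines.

70-75 months

Base offense level for assault: 15.
R1 applies (level before this adjustment is 15 ≥ 6, so +5): 15 + 5 = 20.
R2 applies: 20 + 4 = 24.
R3 applies: 24 − 4 = 20.
R4 applies: 20 − 2 = 18.
R5 applies: 18 + 2 = 20.
R7 applies: 20 + 3 = 23.
Level 23 exceeds the maximum of 17; capped at 17.
Final offense level: 17.
Criminal history: 6 prior points → Category Low (2-6).
Level 17 falls in the 17 band.
Grid: Level 17 × Category Low = 70-75 months.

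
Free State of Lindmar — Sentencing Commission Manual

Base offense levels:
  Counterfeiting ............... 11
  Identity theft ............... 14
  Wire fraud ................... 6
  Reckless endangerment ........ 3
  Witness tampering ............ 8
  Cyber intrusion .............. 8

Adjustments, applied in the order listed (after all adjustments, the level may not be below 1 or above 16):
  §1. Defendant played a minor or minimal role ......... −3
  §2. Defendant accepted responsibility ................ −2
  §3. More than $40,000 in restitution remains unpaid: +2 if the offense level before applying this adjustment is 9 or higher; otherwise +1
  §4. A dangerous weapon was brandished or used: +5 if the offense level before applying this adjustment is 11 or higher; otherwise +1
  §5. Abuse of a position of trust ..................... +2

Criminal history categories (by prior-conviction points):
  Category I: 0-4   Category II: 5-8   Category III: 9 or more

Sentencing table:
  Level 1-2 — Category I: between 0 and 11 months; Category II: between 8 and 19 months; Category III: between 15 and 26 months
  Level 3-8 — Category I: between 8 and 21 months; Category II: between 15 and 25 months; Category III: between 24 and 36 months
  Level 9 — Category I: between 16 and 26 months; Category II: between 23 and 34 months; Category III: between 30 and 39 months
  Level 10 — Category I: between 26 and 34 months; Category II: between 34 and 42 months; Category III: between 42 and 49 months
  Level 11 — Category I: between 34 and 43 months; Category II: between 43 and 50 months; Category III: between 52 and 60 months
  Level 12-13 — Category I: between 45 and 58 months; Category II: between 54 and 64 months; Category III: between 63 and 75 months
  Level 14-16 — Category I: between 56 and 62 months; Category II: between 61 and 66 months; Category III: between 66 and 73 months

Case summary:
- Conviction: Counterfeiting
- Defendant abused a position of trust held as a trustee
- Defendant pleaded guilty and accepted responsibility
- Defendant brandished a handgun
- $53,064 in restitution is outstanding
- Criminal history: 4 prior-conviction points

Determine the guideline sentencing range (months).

56-62 months

Base offense level for counterfeiting: 11.
§2 applies: 11 − 2 = 9.
§3 applies (level before this adjustment is 9 ≥ 9, so +2): 9 + 2 = 11.
§4 applies (level before this adjustment is 11 ≥ 11, so +5): 11 + 5 = 16.
§5 applies: 16 + 2 = 18.
Level 18 exceeds the maximum of 16; capped at 16.
Final offense level: 16.
Criminal history: 4 prior points → Category I (0-4).
Level 16 falls in the 14-16 band.
Grid: Level 14-16 × Category I = 56-62 months.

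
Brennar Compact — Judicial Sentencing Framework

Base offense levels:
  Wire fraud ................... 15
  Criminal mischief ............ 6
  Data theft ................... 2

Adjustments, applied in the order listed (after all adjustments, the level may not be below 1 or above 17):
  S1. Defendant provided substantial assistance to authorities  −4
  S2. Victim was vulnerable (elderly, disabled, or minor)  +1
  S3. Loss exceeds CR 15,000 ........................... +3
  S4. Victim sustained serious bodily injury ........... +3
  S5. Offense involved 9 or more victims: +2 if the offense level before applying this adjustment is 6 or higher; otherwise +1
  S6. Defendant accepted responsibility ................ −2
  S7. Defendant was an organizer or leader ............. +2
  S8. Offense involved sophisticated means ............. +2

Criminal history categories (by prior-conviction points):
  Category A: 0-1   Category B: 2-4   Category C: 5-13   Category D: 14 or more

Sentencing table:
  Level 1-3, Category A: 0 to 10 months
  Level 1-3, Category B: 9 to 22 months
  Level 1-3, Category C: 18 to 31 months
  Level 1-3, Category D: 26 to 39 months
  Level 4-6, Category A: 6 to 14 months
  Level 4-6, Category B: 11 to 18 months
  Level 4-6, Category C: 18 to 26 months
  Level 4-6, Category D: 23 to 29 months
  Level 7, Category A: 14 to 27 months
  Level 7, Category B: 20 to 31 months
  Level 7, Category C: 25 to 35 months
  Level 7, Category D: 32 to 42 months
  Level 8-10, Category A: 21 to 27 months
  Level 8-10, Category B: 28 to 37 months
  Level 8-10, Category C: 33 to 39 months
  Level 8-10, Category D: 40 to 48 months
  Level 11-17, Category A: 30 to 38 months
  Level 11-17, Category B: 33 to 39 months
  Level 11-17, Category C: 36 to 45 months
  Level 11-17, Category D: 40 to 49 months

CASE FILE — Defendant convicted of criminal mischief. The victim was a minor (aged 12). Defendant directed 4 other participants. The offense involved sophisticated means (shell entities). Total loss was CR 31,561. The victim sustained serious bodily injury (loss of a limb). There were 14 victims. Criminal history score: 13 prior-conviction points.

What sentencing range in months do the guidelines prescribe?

36-45 months

Base offense level for criminal mischief: 6.
S1 does not apply.
S2 applies: 6 + 1 = 7.
S3 applies: 7 + 3 = 10.
S4 applies: 10 + 3 = 13.
S5 applies (level before this adjustment is 13 ≥ 6, so +2): 13 + 2 = 15.
S7 applies: 15 + 2 = 17.
S8 applies: 17 + 2 = 19.
Level 19 exceeds the maximum of 17; capped at 17.
Final offense level: 17.
Criminal history: 13 prior points → Category C (5-13).
Level 17 falls in the 11-17 band.
Grid: Level 11-17 × Category C = 36-45 months.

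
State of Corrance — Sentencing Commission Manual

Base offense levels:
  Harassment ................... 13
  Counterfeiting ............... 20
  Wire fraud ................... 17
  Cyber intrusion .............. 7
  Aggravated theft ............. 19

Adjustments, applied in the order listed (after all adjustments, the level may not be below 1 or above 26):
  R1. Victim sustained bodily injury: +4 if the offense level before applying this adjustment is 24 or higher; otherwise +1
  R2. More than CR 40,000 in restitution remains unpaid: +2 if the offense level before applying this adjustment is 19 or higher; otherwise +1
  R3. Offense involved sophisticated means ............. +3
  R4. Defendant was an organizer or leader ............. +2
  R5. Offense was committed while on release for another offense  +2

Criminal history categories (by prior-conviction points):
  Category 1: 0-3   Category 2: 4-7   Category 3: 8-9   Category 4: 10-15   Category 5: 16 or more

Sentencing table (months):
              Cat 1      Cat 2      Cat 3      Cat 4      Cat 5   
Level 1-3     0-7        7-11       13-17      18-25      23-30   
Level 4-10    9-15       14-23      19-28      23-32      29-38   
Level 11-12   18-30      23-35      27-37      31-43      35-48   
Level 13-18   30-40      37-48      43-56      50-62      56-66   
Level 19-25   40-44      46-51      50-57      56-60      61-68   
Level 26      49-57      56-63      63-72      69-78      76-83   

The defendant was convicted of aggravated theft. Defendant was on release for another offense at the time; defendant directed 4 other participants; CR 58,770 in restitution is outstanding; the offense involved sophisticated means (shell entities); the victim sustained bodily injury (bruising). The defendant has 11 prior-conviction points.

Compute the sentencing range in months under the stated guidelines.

69-78 months

Base offense level for aggravated theft: 19.
R1 applies (level before this adjustment is 19 < 24, so +1): 19 + 1 = 20.
R2 applies (level before this adjustment is 20 ≥ 19, so +2): 20 + 2 = 22.
R3 applies: 22 + 3 = 25.
R4 applies: 25 + 2 = 27.
R5 applies: 27 + 2 = 29.
Level 29 exceeds the maximum of 26; capped at 26.
Final offense level: 26.
Criminal history: 11 prior points → Category 4 (10-15).
Level 26 falls in the 26 band.
Grid: Level 26 × Category 4 = 69-78 months.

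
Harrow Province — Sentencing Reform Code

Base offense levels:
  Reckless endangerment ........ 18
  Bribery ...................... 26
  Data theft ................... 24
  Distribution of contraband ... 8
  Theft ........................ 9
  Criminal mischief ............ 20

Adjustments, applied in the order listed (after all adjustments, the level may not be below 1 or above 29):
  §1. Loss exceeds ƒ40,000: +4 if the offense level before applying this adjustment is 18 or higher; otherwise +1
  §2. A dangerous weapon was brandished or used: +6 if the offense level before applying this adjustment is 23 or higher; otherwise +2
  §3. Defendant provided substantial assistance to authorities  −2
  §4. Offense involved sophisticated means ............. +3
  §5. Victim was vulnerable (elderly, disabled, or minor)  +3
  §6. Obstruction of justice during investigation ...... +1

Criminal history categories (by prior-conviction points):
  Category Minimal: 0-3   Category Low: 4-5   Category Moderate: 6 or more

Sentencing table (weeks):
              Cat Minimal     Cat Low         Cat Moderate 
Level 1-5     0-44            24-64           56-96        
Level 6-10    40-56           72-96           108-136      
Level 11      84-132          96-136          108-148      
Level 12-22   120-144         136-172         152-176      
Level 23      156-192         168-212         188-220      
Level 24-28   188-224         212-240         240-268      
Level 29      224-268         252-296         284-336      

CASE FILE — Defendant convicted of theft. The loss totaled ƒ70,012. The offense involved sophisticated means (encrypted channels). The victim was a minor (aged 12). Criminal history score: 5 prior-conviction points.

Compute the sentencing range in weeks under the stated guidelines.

Base offense level for theft: 9.
§1 applies (level before this adjustment is 9 < 18, so +1): 9 + 1 = 10.
§3 does not apply.
§4 applies: 10 + 3 = 13.
§5 applies: 13 + 3 = 16.
Final offense level: 16.
Criminal history: 5 prior points → Category Low (4-5).
Level 16 falls in the 12-22 band.
Grid: Level 12-22 × Category Low = 136-172 weeks.

136-172 weeks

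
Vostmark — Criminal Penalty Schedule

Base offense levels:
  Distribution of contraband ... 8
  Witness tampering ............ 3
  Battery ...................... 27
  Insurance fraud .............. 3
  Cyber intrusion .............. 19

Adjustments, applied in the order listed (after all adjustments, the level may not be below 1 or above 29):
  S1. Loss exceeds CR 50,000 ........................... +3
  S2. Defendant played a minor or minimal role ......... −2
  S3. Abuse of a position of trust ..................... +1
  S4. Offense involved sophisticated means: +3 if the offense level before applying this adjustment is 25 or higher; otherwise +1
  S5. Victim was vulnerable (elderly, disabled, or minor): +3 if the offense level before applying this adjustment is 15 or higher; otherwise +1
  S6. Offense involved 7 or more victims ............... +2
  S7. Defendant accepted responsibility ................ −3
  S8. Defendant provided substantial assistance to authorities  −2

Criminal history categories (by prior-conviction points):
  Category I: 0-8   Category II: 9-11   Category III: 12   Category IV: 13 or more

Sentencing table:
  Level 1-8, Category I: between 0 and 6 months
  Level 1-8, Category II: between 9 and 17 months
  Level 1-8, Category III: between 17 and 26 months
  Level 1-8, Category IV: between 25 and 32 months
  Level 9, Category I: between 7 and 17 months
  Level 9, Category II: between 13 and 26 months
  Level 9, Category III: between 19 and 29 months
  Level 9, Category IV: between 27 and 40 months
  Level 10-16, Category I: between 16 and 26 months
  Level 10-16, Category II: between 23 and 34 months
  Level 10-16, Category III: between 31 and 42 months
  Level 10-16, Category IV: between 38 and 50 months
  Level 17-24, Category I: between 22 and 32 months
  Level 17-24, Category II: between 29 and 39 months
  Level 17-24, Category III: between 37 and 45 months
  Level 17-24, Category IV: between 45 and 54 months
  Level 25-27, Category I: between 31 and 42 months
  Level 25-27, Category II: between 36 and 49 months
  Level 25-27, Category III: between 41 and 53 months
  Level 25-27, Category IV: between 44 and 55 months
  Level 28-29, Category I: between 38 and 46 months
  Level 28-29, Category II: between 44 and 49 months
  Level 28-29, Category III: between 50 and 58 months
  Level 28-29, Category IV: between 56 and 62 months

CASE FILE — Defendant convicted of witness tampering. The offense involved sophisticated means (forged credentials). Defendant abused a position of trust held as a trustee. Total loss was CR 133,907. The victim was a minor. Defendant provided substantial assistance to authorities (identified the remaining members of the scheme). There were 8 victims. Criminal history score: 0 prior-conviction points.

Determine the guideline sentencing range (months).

Base offense level for witness tampering: 3.
S1 applies: 3 + 3 = 6.
S2 does not apply.
S3 applies: 6 + 1 = 7.
S4 applies (level before this adjustment is 7 < 25, so +1): 7 + 1 = 8.
S5 applies (level before this adjustment is 8 < 15, so +1): 8 + 1 = 9.
S6 applies: 9 + 2 = 11.
S7 does not apply.
S8 applies: 11 − 2 = 9.
Final offense level: 9.
Criminal history: 0 prior points → Category I (0-8).
Level 9 falls in the 9 band.
Grid: Level 9 × Category I = 7-17 months.

7-17 months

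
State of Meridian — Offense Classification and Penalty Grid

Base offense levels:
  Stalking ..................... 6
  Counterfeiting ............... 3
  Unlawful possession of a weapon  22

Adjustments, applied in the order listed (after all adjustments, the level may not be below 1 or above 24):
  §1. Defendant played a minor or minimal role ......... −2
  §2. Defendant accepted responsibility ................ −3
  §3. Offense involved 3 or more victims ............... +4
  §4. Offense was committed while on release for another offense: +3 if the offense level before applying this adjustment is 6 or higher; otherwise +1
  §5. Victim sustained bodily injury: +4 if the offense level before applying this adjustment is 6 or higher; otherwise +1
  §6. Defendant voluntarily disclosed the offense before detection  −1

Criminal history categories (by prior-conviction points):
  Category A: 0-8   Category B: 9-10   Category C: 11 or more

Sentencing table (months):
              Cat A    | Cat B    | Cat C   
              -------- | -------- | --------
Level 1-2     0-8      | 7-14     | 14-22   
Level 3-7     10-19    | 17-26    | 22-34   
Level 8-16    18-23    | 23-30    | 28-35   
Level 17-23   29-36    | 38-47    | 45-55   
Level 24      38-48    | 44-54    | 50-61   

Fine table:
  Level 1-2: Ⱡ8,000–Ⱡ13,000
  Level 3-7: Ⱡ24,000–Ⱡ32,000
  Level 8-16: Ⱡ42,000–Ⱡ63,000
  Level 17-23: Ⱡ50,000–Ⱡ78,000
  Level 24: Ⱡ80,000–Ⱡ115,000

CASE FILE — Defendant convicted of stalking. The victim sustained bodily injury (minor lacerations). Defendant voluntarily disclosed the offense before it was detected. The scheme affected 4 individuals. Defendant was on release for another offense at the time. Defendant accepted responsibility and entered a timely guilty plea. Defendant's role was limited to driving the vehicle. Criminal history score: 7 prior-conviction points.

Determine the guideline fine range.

Base offense level for stalking: 6.
§1 applies: 6 − 2 = 4.
§2 applies: 4 − 3 = 1.
§3 applies: 1 + 4 = 5.
§4 applies (level before this adjustment is 5 < 6, so +1): 5 + 1 = 6.
§5 applies (level before this adjustment is 6 ≥ 6, so +4): 6 + 4 = 10.
§6 applies: 10 − 1 = 9.
Final offense level: 9.
Level 9 falls in the 8-16 band.
Fine table: Level 8-16 → Ⱡ42,000–Ⱡ63,000.

Ⱡ42,000–Ⱡ63,000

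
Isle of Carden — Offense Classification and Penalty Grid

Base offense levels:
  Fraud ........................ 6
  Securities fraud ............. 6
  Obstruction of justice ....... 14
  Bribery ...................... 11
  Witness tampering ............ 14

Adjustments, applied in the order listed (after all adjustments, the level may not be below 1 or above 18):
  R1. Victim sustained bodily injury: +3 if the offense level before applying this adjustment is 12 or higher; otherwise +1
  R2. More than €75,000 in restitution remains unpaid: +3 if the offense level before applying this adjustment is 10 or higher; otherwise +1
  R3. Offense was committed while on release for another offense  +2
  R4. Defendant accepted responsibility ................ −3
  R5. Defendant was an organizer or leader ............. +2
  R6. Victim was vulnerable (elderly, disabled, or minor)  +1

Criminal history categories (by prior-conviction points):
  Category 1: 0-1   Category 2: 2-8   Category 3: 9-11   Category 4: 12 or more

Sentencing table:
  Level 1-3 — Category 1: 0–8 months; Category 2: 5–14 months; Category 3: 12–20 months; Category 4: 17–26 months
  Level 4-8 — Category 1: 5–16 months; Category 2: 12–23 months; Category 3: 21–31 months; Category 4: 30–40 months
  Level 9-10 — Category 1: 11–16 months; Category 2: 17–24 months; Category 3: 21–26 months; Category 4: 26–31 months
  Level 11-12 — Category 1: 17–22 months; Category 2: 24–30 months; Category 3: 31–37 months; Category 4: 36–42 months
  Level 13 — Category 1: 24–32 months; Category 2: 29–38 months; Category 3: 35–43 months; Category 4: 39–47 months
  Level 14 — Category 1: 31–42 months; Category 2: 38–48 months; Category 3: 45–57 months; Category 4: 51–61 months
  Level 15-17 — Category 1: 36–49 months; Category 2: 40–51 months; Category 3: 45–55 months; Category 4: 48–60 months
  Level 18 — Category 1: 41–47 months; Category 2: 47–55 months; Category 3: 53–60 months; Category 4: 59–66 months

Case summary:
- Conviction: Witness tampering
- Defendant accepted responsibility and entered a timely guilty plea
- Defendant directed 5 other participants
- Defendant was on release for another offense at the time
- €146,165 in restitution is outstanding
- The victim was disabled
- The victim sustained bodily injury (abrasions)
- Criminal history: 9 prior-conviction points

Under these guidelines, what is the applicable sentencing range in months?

53-60 months

Base offense level for witness tampering: 14.
R1 applies (level before this adjustment is 14 ≥ 12, so +3): 14 + 3 = 17.
R2 applies (level before this adjustment is 17 ≥ 10, so +3): 17 + 3 = 20.
R3 applies: 20 + 2 = 22.
R4 applies: 22 − 3 = 19.
R5 applies: 19 + 2 = 21.
R6 applies: 21 + 1 = 22.
Level 22 exceeds the maximum of 18; capped at 18.
Final offense level: 18.
Criminal history: 9 prior points → Category 3 (9-11).
Level 18 falls in the 18 band.
Grid: Level 18 × Category 3 = 53-60 months.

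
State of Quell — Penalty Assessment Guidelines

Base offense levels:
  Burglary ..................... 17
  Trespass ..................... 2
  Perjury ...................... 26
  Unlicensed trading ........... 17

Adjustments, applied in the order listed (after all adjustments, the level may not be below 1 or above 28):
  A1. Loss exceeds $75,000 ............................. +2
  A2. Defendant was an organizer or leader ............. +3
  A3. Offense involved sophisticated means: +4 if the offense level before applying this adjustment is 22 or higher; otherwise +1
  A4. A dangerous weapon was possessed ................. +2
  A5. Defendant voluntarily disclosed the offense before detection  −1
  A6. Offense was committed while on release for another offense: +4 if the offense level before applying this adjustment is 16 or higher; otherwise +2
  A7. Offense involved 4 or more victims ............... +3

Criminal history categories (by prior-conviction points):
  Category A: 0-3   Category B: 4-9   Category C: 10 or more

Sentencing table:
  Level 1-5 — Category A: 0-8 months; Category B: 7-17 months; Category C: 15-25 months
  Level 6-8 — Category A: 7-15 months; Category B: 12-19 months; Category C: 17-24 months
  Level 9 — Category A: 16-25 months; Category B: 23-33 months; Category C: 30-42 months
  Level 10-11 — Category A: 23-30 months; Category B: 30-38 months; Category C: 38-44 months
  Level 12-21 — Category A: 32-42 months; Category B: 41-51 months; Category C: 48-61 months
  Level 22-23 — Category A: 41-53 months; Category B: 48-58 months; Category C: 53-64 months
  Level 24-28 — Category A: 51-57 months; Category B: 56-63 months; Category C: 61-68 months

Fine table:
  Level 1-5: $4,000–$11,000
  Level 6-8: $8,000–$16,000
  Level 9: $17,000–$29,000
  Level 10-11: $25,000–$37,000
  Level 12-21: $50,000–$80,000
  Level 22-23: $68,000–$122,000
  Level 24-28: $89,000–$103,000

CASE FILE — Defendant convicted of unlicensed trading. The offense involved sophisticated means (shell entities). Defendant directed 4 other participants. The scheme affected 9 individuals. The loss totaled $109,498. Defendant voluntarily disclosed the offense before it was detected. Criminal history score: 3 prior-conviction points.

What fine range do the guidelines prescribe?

$89,000–$103,000

Base offense level for unlicensed trading: 17.
A1 applies: 17 + 2 = 19.
A2 applies: 19 + 3 = 22.
A3 applies (level before this adjustment is 22 ≥ 22, so +4): 22 + 4 = 26.
A5 applies: 26 − 1 = 25.
A7 applies: 25 + 3 = 28.
Final offense level: 28.
Level 28 falls in the 24-28 band.
Fine table: Level 24-28 → $89,000–$103,000.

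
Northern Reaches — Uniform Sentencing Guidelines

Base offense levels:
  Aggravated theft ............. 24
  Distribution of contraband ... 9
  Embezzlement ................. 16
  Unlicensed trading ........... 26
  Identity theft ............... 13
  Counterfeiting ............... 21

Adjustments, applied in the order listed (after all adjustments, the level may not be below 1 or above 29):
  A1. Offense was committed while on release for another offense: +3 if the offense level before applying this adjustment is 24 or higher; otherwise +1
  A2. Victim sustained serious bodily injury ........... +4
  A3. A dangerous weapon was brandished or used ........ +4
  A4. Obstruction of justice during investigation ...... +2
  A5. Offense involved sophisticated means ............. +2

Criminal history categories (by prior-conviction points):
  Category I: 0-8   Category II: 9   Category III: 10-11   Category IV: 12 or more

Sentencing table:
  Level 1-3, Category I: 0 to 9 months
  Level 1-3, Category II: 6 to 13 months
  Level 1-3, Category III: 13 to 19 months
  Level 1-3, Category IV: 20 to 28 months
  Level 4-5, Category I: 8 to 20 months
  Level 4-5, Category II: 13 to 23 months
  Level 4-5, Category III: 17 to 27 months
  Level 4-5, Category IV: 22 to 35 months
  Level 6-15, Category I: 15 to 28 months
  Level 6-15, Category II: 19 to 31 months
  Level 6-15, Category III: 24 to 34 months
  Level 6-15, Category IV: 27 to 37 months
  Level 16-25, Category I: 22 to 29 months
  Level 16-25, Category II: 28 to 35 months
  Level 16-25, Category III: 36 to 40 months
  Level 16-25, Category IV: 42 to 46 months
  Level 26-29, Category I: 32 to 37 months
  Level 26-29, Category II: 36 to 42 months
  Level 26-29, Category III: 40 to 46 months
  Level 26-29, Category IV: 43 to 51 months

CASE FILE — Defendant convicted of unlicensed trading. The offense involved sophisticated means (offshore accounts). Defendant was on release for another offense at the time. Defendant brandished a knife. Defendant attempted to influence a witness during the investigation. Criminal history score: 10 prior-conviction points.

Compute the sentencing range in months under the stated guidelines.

40-46 months

Base offense level for unlicensed trading: 26.
A1 applies (level before this adjustment is 26 ≥ 24, so +3): 26 + 3 = 29.
A3 applies: 29 + 4 = 33.
A4 applies: 33 + 2 = 35.
A5 applies: 35 + 2 = 37.
Level 37 exceeds the maximum of 29; capped at 29.
Final offense level: 29.
Criminal history: 10 prior points → Category III (10-11).
Level 29 falls in the 26-29 band.
Grid: Level 26-29 × Category III = 40-46 months.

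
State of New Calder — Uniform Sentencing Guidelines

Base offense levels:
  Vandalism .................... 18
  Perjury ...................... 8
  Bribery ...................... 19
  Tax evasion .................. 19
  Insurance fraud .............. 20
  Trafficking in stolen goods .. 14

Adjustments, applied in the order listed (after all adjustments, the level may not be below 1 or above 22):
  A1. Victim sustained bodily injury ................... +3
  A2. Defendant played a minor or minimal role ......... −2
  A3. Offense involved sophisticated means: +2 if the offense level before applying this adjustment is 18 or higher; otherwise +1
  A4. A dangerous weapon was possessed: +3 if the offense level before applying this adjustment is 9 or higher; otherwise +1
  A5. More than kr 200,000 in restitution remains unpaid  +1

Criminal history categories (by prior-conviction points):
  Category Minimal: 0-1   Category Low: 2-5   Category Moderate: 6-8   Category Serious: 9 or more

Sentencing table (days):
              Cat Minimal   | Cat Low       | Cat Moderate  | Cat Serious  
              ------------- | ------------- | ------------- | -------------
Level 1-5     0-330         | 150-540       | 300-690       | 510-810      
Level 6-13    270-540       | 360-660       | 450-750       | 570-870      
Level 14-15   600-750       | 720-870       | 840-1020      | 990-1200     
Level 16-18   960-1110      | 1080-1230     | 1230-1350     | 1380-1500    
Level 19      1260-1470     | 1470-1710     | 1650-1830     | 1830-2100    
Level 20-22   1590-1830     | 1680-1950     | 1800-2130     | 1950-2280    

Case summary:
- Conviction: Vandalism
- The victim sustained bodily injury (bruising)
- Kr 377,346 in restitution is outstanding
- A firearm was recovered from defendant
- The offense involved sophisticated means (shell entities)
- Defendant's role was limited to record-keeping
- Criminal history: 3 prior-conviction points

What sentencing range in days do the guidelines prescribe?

Base offense level for vandalism: 18.
A1 applies: 18 + 3 = 21.
A2 applies: 21 − 2 = 19.
A3 applies (level before this adjustment is 19 ≥ 18, so +2): 19 + 2 = 21.
A4 applies (level before this adjustment is 21 ≥ 9, so +3): 21 + 3 = 24.
A5 applies: 24 + 1 = 25.
Level 25 exceeds the maximum of 22; capped at 22.
Final offense level: 22.
Criminal history: 3 prior points → Category Low (2-5).
Level 22 falls in the 20-22 band.
Grid: Level 20-22 × Category Low = 1680-1950 days.

1680-1950 days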